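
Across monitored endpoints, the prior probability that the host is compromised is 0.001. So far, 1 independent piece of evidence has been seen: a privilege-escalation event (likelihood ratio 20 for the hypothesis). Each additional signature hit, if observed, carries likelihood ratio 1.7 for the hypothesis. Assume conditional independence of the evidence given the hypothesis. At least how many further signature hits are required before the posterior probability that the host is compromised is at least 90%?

Prior odds = 0.001/0.999 = 1/999.
Bayes factor of the evidence already in hand = 20.
Odds after that evidence = (1/999) × 20 = 20/999.
Target odds = 0.9/0.1 = 9.
Need 1.7ⁿ ≥ 9 ÷ (20/999) = 449.55.
1.7¹¹ ≈342.719 falls short of 449.55 but 1.7¹² ≈582.622 reaches it, so n = 12.

12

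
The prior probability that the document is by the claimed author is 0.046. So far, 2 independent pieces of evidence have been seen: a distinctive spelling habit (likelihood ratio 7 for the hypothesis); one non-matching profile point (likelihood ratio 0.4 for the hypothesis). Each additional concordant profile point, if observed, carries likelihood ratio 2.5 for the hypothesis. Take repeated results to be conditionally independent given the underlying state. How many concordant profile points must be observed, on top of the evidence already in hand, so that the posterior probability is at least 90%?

Prior odds = 0.046/0.954 = 23/477.
Combined Bayes factor of the evidence already in hand = 7 × 0.4 = 2.8.
Odds after that evidence = (23/477) × 2.8 = 322/2385.
Target odds = 0.9/0.1 = 9.
Need 2.5ⁿ ≥ 9 ÷ (322/2385) = 21465/322.
2.5⁴ = 39.0625 falls short of 21465/322 but 2.5⁵ = 97.65625 reaches it, so n = 5.

5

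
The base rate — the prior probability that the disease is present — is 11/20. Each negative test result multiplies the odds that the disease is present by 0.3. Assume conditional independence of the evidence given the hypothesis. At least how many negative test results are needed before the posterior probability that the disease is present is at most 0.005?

Prior odds = 0.55/0.45 = 11/9.
Likelihood ratio per negative test result = 0.3.
Target posterior odds = 0.005/0.995 = 1/199.
Require 0.3ⁿ ≤ 1/199 ÷ (11/9) = 9/2189.
0.3⁴ = 0.0081 is still above 9/2189 but 0.3⁵ = 243/100000 is at or below it, so n = 5.

5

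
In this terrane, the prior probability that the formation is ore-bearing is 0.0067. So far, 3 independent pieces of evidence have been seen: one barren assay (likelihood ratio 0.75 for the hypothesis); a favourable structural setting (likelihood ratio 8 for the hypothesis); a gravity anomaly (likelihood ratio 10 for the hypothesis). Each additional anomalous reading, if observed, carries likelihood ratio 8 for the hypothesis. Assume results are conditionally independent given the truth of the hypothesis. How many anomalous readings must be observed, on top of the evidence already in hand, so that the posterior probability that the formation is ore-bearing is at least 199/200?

3

Prior odds = 0.0067/0.9933 = 67/9933.
Combined Bayes factor of the evidence already in hand = 0.75 × 8 × 10 = 60.
Odds after that evidence = (67/9933) × 60 = 1340/3311.
Target odds = 0.995/0.005 = 199.
Need 8ⁿ ≥ 199 ÷ (1340/3311) = 658889/1340.
8² = 64 falls short of 658889/1340 but 8³ = 512 reaches it, so n = 3.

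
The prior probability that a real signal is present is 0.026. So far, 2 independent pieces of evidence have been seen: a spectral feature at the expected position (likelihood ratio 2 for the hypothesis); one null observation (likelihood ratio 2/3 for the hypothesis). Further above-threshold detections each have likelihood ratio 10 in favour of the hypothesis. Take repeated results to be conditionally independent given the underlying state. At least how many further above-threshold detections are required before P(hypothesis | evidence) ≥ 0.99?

4

Prior odds = 0.026/0.974 = 13/487.
Combined Bayes factor of the evidence already in hand = 2 × (2/3) = 4/3.
Odds after that evidence = (13/487) × 4/3 = 52/1461.
Target odds = 0.99/0.01 = 99.
Need 10ⁿ ≥ 99 ÷ (52/1461) = 144639/52.
10³ = 1000 falls short of 144639/52 but 10⁴ = 10000 reaches it, so n = 4.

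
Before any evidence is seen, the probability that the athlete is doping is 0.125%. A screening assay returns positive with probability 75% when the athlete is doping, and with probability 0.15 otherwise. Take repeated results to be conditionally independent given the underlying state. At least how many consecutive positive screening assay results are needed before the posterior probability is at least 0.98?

Prior odds = 0.00125/0.99875 = 1/799.
Likelihood ratio of a positive result = 0.75/0.15 = 5.
Target odds: 0.98 ÷ 0.02 = 49.
Require 5ⁿ ≥ 49 ÷ (1/799) = 39151.
5⁶ = 15625 falls short of 39151 but 5⁷ = 78125 reaches it, so n = 7.

7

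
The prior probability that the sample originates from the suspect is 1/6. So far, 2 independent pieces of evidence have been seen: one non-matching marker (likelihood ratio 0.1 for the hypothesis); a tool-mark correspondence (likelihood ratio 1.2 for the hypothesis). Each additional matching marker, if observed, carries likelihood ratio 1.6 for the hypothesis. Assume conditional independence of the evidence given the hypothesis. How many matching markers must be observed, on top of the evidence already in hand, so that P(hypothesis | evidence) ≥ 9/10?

13

Prior odds = (1/6)/(5/6) = 0.2.
Combined Bayes factor of the evidence already in hand = 0.1 × 1.2 = 0.12.
Odds after that evidence = 0.2 × 0.12 = 0.024.
Target odds = 0.9/0.1 = 9.
Need 1.6ⁿ ≥ 9 ÷ 0.024 = 375.
1.6¹² ≈281.475 falls short of 375 but 1.6¹³ ≈450.36 reaches it, so n = 13.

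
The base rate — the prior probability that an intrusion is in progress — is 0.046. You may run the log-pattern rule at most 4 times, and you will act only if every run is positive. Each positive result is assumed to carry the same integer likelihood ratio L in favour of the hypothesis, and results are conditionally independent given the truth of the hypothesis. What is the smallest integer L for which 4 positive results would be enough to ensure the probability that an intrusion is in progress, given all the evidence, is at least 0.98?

Prior odds = 0.046/0.954 = 23/477.
Target odds = 0.98/0.02 = 49.
Need L⁴ ≥ 49 ÷ (23/477) = 23373/23.
5⁴ = 625 < 23373/23 ≤ 1296 = 6⁴, so L = 6.

6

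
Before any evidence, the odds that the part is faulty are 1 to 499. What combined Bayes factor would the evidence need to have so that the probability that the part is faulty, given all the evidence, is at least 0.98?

Prior odds = 1/499.
Target odds = 0.98/0.02 = 49.
Required Bayes factor = 49 ÷ (1/499) = 24451.

24451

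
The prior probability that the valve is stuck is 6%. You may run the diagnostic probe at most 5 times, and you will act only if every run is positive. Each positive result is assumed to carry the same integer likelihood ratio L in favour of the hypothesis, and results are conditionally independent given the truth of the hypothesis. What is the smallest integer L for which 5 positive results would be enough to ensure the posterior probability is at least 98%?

Prior odds = 0.06/0.94 = 3/47.
Target odds = 0.98/0.02 = 49.
Need L⁵ ≥ 49 ÷ (3/47) = 2303/3.
3⁵ = 243 < 2303/3 ≤ 1024 = 4⁵, so L = 4.

4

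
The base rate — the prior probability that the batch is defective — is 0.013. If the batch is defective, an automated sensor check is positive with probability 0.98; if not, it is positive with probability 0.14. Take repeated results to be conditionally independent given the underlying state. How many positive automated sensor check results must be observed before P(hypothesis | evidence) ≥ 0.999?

Prior odds = 0.013/0.987 = 13/987.
Likelihood ratio of a positive = 0.98/0.14 = 7.
Target posterior odds = 0.999/0.001 = 999.
Need (13/987) × 7ⁿ ≥ 999, i.e. 7ⁿ ≥ 986013/13.
7⁵ = 16807 falls short of 986013/13 but 7⁶ = 117649 reaches it, so n = 6.

6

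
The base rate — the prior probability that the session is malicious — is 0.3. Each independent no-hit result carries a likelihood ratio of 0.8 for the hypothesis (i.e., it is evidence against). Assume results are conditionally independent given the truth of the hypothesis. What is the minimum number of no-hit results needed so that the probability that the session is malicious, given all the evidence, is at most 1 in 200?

Prior odds = 0.3/0.7 = 3/7.
Likelihood ratio per no-hit result = 0.8.
Target posterior odds = 0.005/0.995 = 1/199.
Need (3/7) × 0.8ⁿ ≤ 1/199, i.e. 0.8ⁿ ≤ 7/597.
0.8¹⁹ ≈0.0144115 is still above 7/597 but 0.8²⁰ ≈0.0115292 is at or below it, so n = 20.

20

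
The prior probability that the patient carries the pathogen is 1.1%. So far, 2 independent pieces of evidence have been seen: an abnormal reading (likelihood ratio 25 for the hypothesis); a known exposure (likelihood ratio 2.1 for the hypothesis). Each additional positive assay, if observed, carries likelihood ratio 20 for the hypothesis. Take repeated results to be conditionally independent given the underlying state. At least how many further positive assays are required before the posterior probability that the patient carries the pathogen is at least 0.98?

Prior odds = 0.011/0.989 = 11/989.
Combined Bayes factor of the evidence already in hand = 25 × 2.1 = 52.5.
Odds after that evidence = (11/989) × 52.5 = 1155/1978.
Target odds = 0.98/0.02 = 49.
Need 20ⁿ ≥ 49 ÷ (1155/1978) = 13846/165.
20¹ = 20 falls short of 13846/165 but 20² = 400 reaches it, so n = 2.

2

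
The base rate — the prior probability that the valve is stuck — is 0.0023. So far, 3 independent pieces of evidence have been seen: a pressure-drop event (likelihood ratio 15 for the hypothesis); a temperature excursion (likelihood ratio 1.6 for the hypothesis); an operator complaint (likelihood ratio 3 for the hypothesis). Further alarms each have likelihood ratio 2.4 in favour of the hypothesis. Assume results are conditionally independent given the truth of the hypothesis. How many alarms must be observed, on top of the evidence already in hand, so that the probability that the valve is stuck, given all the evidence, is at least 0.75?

Prior odds = 0.0023/0.9977 = 23/9977.
Combined Bayes factor of the evidence already in hand = 15 × 1.6 × 3 = 72.
Odds after that evidence = (23/9977) × 72 = 1656/9977.
Target odds = 0.75/0.25 = 3.
Need 2.4ⁿ ≥ 3 ÷ (1656/9977) = 9977/552.
2.4³ = 13.824 falls short of 9977/552 but 2.4⁴ = 33.1776 reaches it, so n = 4.

4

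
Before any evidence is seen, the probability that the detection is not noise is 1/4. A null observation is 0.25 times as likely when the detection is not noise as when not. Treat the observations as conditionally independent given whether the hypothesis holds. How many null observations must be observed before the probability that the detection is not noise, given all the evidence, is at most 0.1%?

Prior odds = 0.25/0.75 = 1/3.
Likelihood ratio per null observation = 0.25.
Target odds: 0.001 ÷ 0.999 = 1/999.
Need (1/3) × 0.25ⁿ ≤ 1/999, i.e. 0.25ⁿ ≤ 1/333.
0.25⁴ = 0.00390625 is still above 1/333 but 0.25⁵ = 1/1024 is at or below it, so n = 5.

5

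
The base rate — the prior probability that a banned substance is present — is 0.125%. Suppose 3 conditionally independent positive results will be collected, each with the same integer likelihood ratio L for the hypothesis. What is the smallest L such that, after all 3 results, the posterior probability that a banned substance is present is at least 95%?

25

Prior odds = 0.00125/0.99875 = 1/799.
Target odds = 0.95/0.05 = 19.
Need L³ ≥ 19 ÷ (1/799) = 15181.
24³ = 13824 < 15181 ≤ 15625 = 25³, so L = 25.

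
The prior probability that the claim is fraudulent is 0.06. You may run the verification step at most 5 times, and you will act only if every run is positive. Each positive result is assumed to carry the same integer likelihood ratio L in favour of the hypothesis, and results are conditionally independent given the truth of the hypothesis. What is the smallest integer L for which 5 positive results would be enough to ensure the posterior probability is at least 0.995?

5

Prior odds = 0.06/0.94 = 3/47.
Target odds = 0.995/0.005 = 199.
Need L⁵ ≥ 199 ÷ (3/47) = 9353/3.
4⁵ = 1024 < 9353/3 ≤ 3125 = 5⁵, so L = 5.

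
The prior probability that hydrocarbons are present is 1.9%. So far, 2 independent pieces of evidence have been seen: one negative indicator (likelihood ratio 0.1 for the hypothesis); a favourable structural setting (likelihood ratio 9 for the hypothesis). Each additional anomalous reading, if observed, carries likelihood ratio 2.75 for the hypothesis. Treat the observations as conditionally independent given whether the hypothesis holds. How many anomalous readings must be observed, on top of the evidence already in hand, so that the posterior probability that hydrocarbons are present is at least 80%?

Prior odds = 0.019/0.981 = 19/981.
Combined Bayes factor of the evidence already in hand = 0.1 × 9 = 0.9.
Odds after that evidence = (19/981) × 0.9 = 19/1090.
Target odds = 0.8/0.2 = 4.
Need 2.75ⁿ ≥ 4 ÷ (19/1090) = 4360/19.
2.75⁵ = 161051/1024 falls short of 4360/19 but 2.75⁶ = 1771561/4096 reaches it, so n = 6.

6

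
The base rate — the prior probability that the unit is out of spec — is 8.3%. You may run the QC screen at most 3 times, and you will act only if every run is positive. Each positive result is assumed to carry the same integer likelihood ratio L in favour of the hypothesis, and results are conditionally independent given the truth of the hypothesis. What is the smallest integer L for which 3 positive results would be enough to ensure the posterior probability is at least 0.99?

11

Prior odds = 0.083/0.917 = 83/917.
Target odds = 0.99/0.01 = 99.
Need L³ ≥ 99 ÷ (83/917) = 90783/83.
10³ = 1000 < 90783/83 ≤ 1331 = 11³, so L = 11.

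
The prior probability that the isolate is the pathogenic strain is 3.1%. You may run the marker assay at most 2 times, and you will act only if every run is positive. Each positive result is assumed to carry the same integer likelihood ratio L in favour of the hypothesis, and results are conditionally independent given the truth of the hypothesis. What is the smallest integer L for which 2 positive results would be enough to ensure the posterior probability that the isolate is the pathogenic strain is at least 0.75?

10

Prior odds = 0.031/0.969 = 31/969.
Target odds = 0.75/0.25 = 3.
Need L² ≥ 3 ÷ (31/969) = 2907/31.
9² = 81 < 2907/31 ≤ 100 = 10², so L = 10.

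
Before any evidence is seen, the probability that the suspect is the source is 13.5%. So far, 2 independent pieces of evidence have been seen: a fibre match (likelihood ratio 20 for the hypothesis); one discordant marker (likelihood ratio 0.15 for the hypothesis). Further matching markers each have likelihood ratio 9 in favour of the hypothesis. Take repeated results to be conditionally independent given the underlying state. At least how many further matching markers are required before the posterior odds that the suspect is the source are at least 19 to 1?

2

Prior odds = 0.135/0.865 = 27/173.
Combined Bayes factor of the evidence already in hand = 20 × 0.15 = 3.
Odds after that evidence = (27/173) × 3 = 81/173.
Target odds = 19.
Need 9ⁿ ≥ 19 ÷ (81/173) = 3287/81.
9¹ = 9 falls short of 3287/81 but 9² = 81 reaches it, so n = 2.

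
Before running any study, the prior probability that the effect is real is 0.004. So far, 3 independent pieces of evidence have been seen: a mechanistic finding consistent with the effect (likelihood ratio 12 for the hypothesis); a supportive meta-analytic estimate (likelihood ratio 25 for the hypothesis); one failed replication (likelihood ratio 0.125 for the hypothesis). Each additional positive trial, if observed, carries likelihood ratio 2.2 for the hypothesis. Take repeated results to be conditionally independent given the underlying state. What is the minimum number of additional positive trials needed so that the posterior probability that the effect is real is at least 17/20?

5

Prior odds = 0.004/0.996 = 1/249.
Combined Bayes factor of the evidence already in hand = 12 × 25 × 0.125 = 37.5.
Odds after that evidence = (1/249) × 37.5 = 25/166.
Target odds = 0.85/0.15 = 17/3.
Need 2.2ⁿ ≥ 17/3 ÷ (25/166) = 2822/75.
2.2⁴ = 23.4256 falls short of 2822/75 but 2.2⁵ = 51.53632 reaches it, so n = 5.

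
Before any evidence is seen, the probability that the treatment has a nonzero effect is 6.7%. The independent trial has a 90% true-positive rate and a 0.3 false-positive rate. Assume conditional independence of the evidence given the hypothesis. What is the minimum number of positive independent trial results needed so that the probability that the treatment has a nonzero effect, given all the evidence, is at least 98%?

6

Prior odds: 0.067 ÷ 0.933 = 67/933.
Likelihood ratio of a positive result = 0.9/0.3 = 3.
Target odds: 0.98 ÷ 0.02 = 49.
Require 3ⁿ ≥ 49 ÷ (67/933) = 45717/67.
3⁵ = 243 falls short of 45717/67 but 3⁶ = 729 reaches it, so n = 6.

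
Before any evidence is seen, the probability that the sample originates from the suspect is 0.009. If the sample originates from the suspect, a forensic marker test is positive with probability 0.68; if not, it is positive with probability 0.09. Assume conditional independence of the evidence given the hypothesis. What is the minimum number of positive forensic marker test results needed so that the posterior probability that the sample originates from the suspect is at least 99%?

Prior odds = 0.009/0.991 = 9/991.
Likelihood ratio of a positive = 0.68/0.09 = 68/9.
Target posterior odds = 0.99/0.01 = 99.
Need (9/991) × (68/9)ⁿ ≥ 99, i.e. (68/9)ⁿ ≥ 10901.
(68/9)⁴ = 21381376/6561 falls short of 10901 but (68/9)⁵ ≈24622.5 reaches it, so n = 5.

5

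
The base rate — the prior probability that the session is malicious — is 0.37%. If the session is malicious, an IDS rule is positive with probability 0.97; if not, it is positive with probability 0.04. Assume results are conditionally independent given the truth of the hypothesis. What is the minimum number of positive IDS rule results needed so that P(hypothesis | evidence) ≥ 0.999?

Prior odds = 0.0037/0.9963 = 37/9963.
Likelihood ratio of a positive = 0.97/0.04 = 24.25.
Target posterior odds = 0.999/0.001 = 999.
Require 24.25ⁿ ≥ 999 ÷ (37/9963) = 269001.
24.25³ = 912673/64 falls short of 269001 but 24.25⁴ = 88529281/256 reaches it, so n = 4.

4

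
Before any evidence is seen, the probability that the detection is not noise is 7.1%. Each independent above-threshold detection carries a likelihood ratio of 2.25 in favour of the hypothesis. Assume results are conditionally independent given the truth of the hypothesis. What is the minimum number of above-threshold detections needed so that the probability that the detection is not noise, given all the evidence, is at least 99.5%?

Prior odds = 0.071/0.929 = 71/929.
Likelihood ratio per above-threshold detection = 2.25.
Target posterior odds = 0.995/0.005 = 199.
Need (71/929) × 2.25ⁿ ≥ 199, i.e. 2.25ⁿ ≥ 184871/71.
2.25⁹ = 387420489/262144 falls short of 184871/71 but 2.25¹⁰ ≈3325.26 reaches it, so n = 10.

10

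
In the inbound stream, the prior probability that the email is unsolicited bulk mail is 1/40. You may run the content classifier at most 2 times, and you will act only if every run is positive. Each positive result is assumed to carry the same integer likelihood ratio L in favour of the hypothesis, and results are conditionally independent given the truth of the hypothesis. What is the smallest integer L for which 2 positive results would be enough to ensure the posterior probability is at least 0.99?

63

Prior odds = 0.025/0.975 = 1/39.
Target odds = 0.99/0.01 = 99.
Need L² ≥ 99 ÷ (1/39) = 3861.
62² = 3844 < 3861 ≤ 3969 = 63², so L = 63.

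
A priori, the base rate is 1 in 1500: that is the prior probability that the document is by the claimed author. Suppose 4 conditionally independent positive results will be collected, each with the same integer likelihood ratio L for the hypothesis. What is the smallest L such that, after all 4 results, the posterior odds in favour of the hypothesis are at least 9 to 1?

11

Prior odds = (1/1500)/(1499/1500) = 1/1499.
Target odds = 9.
Need L⁴ ≥ 9 ÷ (1/1499) = 13491.
10⁴ = 10000 < 13491 ≤ 14641 = 11⁴, so L = 11.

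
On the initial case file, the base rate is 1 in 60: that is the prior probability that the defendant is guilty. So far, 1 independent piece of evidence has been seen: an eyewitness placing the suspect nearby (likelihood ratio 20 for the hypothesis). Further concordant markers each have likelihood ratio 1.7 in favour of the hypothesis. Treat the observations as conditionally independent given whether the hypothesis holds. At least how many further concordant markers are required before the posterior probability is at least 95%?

8

Prior odds = (1/60)/(59/60) = 1/59.
Bayes factor of the evidence already in hand = 20.
Odds after that evidence = (1/59) × 20 = 20/59.
Target odds = 0.95/0.05 = 19.
Need 1.7ⁿ ≥ 19 ÷ (20/59) = 56.05.
1.7⁷ = 410338673/10000000 falls short of 56.05 but 1.7⁸ ≈69.7576 reaches it, so n = 8.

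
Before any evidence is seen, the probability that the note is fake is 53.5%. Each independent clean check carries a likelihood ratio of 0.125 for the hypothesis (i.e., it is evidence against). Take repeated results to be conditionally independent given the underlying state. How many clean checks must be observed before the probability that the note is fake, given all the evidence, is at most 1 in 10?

Prior odds: 0.535 ÷ 0.465 = 107/93.
Likelihood ratio per clean check = 0.125.
Target posterior odds = 0.1/0.9 = 1/9.
Need (107/93) × 0.125ⁿ ≤ 1/9, i.e. 0.125ⁿ ≤ 31/321.
0.125¹ = 0.125 is still above 31/321 but 0.125² = 0.015625 is at or below it, so n = 2.

2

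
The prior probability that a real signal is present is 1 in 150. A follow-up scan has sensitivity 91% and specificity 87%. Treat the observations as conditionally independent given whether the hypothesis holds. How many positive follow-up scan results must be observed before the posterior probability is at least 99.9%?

Prior odds = (1/150)/(149/150) = 1/149.
False-positive rate = 1 − 0.87 = 0.13; likelihood ratio of a positive = 0.91/0.13 = 7.
Target odds: 0.999 ÷ 0.001 = 999.
Require 7ⁿ ≥ 999 ÷ (1/149) = 148851.
7⁶ = 117649 falls short of 148851 but 7⁷ = 823543 reaches it, so n = 7.

7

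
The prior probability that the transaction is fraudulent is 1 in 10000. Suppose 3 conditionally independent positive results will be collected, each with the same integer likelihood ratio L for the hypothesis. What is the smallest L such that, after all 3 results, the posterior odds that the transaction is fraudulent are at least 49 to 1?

Prior odds = 0.0001/0.9999 = 1/9999.
Target odds = 49.
Need L³ ≥ 49 ÷ (1/9999) = 489951.
78³ = 474552 < 489951 ≤ 493039 = 79³, so L = 79.

79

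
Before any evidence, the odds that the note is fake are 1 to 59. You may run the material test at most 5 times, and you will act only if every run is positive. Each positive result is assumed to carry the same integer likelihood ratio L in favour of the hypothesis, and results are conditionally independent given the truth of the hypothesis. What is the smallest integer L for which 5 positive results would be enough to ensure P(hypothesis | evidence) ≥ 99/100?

Prior odds = 1/59.
Target odds = 0.99/0.01 = 99.
Need L⁵ ≥ 99 ÷ (1/59) = 5841.
5⁵ = 3125 < 5841 ≤ 7776 = 6⁵, so L = 6.

6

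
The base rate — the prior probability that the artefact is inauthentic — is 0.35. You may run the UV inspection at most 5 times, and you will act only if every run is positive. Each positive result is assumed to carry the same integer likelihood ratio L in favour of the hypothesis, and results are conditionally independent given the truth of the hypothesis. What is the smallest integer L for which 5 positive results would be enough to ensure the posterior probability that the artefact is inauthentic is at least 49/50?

3

Prior odds = 0.35/0.65 = 7/13.
Target odds = 0.98/0.02 = 49.
Need L⁵ ≥ 49 ÷ (7/13) = 91.
2⁵ = 32 < 91 ≤ 243 = 3⁵, so L = 3.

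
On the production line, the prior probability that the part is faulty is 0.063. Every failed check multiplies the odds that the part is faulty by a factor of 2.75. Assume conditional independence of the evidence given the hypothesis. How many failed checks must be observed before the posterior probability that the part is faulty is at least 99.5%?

8

Prior odds = 0.063/0.937 = 63/937.
Likelihood ratio per failed check = 2.75.
Target posterior odds = 0.995/0.005 = 199.
Need (63/937) × 2.75ⁿ ≥ 199, i.e. 2.75ⁿ ≥ 186463/63.
2.75⁷ = 19487171/16384 falls short of 186463/63 but 2.75⁸ = 214358881/65536 reaches it, so n = 8.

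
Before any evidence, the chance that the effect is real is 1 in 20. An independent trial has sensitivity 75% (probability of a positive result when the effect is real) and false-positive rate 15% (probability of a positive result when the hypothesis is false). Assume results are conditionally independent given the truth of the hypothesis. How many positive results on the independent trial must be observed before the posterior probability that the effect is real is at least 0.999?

Prior odds = 0.05/0.95 = 1/19.
Likelihood ratio of a positive result = 0.75/0.15 = 5.
Target odds: 0.999 ÷ 0.001 = 999.
Need (1/19) × 5ⁿ ≥ 999, i.e. 5ⁿ ≥ 18981.
5⁶ = 15625 falls short of 18981 but 5⁷ = 78125 reaches it, so n = 7.

7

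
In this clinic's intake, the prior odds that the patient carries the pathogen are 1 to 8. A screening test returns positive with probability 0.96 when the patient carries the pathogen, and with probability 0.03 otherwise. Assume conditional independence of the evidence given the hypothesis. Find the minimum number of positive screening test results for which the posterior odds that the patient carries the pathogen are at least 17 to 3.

Prior odds = 0.125.
Likelihood ratio of a positive result = 0.96/0.03 = 32.
Target odds = 17/3.
Require 32ⁿ ≥ 17/3 ÷ 0.125 = 136/3.
32¹ = 32 falls short of 136/3 but 32² = 1024 reaches it, so n = 2.

2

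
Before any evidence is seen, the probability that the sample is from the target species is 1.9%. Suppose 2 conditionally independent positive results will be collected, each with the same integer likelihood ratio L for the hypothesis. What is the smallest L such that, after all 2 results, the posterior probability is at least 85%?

Prior odds = 0.019/0.981 = 19/981.
Target odds = 0.85/0.15 = 17/3.
Need L² ≥ 17/3 ÷ (19/981) = 5559/19.
17² = 289 < 5559/19 ≤ 324 = 18², so L = 18.

18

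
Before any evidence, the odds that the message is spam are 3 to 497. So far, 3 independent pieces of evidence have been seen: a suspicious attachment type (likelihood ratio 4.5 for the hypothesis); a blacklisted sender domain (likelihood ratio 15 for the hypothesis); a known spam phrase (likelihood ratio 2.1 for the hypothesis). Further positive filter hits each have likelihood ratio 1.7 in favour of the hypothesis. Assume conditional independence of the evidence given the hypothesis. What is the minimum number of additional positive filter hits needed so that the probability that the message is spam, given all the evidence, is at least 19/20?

6

Prior odds = 3/497.
Combined Bayes factor of the evidence already in hand = 4.5 × 15 × 2.1 = 141.75.
Odds after that evidence = (3/497) × 141.75 = 243/284.
Target odds = 0.95/0.05 = 19.
Need 1.7ⁿ ≥ 19 ÷ (243/284) = 5396/243.
1.7⁵ = 1419857/100000 falls short of 5396/243 but 1.7⁶ = 24137569/1000000 reaches it, so n = 6.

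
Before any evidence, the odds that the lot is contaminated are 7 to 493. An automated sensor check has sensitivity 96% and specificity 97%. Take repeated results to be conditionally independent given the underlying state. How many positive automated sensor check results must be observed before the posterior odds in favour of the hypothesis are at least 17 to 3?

Prior odds = 7/493.
False-positive rate = 1 − 0.97 = 0.03; likelihood ratio of a positive = 0.96/0.03 = 32.
Target odds = 17/3.
Need (7/493) × 32ⁿ ≥ 17/3, i.e. 32ⁿ ≥ 8381/21.
32¹ = 32 falls short of 8381/21 but 32² = 1024 reaches it, so n = 2.

2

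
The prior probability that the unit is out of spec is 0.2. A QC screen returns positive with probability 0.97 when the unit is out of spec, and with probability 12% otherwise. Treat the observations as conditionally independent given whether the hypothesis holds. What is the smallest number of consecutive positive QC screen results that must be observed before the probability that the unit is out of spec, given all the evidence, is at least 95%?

Prior odds: 0.2 ÷ 0.8 = 0.25.
Likelihood ratio of a positive result = 0.97/0.12 = 97/12.
Target odds: 0.95 ÷ 0.05 = 19.
Require (97/12)ⁿ ≥ 19 ÷ 0.25 = 76.
(97/12)² = 9409/144 falls short of 76 but (97/12)³ = 912673/1728 reaches it, so n = 3.

3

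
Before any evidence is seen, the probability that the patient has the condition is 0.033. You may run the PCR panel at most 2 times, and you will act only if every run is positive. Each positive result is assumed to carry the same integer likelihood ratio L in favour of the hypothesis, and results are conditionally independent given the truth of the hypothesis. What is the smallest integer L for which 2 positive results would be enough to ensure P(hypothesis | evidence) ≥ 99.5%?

77

Prior odds = 0.033/0.967 = 33/967.
Target odds = 0.995/0.005 = 199.
Need L² ≥ 199 ÷ (33/967) = 192433/33.
76² = 5776 < 192433/33 ≤ 5929 = 77², so L = 77.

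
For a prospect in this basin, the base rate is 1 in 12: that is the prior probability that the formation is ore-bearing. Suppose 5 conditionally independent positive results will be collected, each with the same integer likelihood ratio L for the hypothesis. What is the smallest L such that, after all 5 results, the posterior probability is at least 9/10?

Prior odds = (1/12)/(11/12) = 1/11.
Target odds = 0.9/0.1 = 9.
Need L⁵ ≥ 9 ÷ (1/11) = 99.
2⁵ = 32 < 99 ≤ 243 = 3⁵, so L = 3.

3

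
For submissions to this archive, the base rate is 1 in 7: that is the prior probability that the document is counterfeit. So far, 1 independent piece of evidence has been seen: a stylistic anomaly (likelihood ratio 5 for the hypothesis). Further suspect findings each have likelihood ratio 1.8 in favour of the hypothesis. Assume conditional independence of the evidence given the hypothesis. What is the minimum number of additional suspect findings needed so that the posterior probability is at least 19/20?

Prior odds = (1/7)/(6/7) = 1/6.
Bayes factor of the evidence already in hand = 5.
Odds after that evidence = (1/6) × 5 = 5/6.
Target odds = 0.95/0.05 = 19.
Need 1.8ⁿ ≥ 19 ÷ (5/6) = 22.8.
1.8⁵ = 18.89568 falls short of 22.8 but 1.8⁶ = 531441/15625 reaches it, so n = 6.

6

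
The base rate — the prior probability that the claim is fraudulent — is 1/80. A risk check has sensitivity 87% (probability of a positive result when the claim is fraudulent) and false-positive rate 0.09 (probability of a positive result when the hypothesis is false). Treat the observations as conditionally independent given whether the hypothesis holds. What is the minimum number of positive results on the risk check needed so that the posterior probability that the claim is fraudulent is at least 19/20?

4

Prior odds = 0.0125/0.9875 = 1/79.
Likelihood ratio of a positive result = 0.87/0.09 = 29/3.
Target odds: 0.95 ÷ 0.05 = 19.
Require (29/3)ⁿ ≥ 19 ÷ (1/79) = 1501.
(29/3)³ = 24389/27 falls short of 1501 but (29/3)⁴ = 707281/81 reaches it, so n = 4.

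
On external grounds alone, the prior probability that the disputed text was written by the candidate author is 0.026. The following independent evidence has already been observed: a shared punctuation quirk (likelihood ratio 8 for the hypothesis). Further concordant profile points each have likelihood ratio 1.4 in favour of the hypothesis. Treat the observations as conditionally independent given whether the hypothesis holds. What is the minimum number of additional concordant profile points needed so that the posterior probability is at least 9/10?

Prior odds = 0.026/0.974 = 13/487.
Bayes factor of the evidence already in hand = 8.
Odds after that evidence = (13/487) × 8 = 104/487.
Target odds = 0.9/0.1 = 9.
Need 1.4ⁿ ≥ 9 ÷ (104/487) = 4383/104.
1.4¹¹ ≈40.4957 falls short of 4383/104 but 1.4¹² ≈56.6939 reaches it, so n = 12.

12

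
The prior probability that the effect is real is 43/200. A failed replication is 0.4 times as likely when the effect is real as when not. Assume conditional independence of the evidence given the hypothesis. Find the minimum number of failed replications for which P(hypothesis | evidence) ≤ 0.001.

Prior odds: 0.215 ÷ 0.785 = 43/157.
Likelihood ratio per failed replication = 0.4.
Target odds: 0.001 ÷ 0.999 = 1/999.
Require 0.4ⁿ ≤ 1/999 ÷ (43/157) = 157/42957.
0.4⁶ = 64/15625 is still above 157/42957 but 0.4⁷ = 128/78125 is at or below it, so n = 7.

7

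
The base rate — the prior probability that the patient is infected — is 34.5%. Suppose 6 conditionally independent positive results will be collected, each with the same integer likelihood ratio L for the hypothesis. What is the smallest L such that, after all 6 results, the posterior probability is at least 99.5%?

3

Prior odds = 0.345/0.655 = 69/131.
Target odds = 0.995/0.005 = 199.
Need L⁶ ≥ 199 ÷ (69/131) = 26069/69.
2⁶ = 64 < 26069/69 ≤ 729 = 3⁶, so L = 3.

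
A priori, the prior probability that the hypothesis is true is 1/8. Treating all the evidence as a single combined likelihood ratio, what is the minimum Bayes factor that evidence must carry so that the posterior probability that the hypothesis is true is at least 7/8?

49

Prior odds = 0.125/0.875 = 1/7.
Target odds = 0.875/0.125 = 7.
Required Bayes factor = 7 ÷ (1/7) = 49.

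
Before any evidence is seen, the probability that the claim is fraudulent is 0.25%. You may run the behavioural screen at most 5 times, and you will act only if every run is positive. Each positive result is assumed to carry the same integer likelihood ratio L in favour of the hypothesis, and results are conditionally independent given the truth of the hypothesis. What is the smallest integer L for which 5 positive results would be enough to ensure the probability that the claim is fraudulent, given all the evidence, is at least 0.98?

Prior odds = 0.0025/0.9975 = 1/399.
Target odds = 0.98/0.02 = 49.
Need L⁵ ≥ 49 ÷ (1/399) = 19551.
7⁵ = 16807 < 19551 ≤ 32768 = 8⁵, so L = 8.

8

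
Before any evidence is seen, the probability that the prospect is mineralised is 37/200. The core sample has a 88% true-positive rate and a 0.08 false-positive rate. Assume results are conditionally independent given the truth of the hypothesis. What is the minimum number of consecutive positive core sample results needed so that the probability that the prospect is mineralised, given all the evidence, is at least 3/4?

Prior odds = 0.185/0.815 = 37/163.
Likelihood ratio of a positive result = 0.88/0.08 = 11.
Target odds: 0.75 ÷ 0.25 = 3.
Require 11ⁿ ≥ 3 ÷ (37/163) = 489/37.
11¹ = 11 falls short of 489/37 but 11² = 121 reaches it, so n = 2.

2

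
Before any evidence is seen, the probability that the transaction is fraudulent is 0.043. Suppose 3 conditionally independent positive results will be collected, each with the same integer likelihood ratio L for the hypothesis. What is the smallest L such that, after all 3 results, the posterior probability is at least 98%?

11

Prior odds = 0.043/0.957 = 43/957.
Target odds = 0.98/0.02 = 49.
Need L³ ≥ 49 ÷ (43/957) = 46893/43.
10³ = 1000 < 46893/43 ≤ 1331 = 11³, so L = 11.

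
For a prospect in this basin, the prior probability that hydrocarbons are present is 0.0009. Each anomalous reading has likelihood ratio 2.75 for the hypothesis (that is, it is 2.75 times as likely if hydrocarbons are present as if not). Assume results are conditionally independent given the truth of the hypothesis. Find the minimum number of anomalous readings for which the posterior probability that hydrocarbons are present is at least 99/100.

12

Prior odds: 0.0009 ÷ 0.9991 = 9/9991.
Likelihood ratio per anomalous reading = 2.75.
Target odds: 0.99 ÷ 0.01 = 99.
Require 2.75ⁿ ≥ 99 ÷ (9/9991) = 109901.
2.75¹¹ ≈68023.6 falls short of 109901 but 2.75¹² ≈187065 reaches it, so n = 12.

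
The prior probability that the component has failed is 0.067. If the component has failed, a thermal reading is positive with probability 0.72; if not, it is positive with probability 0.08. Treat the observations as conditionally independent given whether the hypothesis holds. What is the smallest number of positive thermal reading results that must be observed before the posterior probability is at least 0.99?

Prior odds = 0.067/0.933 = 67/933.
Likelihood ratio of a positive = 0.72/0.08 = 9.
Target odds: 0.99 ÷ 0.01 = 99.
Require 9ⁿ ≥ 99 ÷ (67/933) = 92367/67.
9³ = 729 falls short of 92367/67 but 9⁴ = 6561 reaches it, so n = 4.

4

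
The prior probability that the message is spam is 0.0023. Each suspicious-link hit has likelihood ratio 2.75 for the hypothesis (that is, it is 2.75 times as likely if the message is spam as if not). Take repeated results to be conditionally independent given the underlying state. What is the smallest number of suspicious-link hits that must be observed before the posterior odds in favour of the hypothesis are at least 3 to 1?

8

Prior odds: 0.0023 ÷ 0.9977 = 23/9977.
Likelihood ratio per suspicious-link hit = 2.75.
Target odds = 3.
Need (23/9977) × 2.75ⁿ ≥ 3, i.e. 2.75ⁿ ≥ 29931/23.
2.75⁷ = 19487171/16384 falls short of 29931/23 but 2.75⁸ = 214358881/65536 reaches it, so n = 8.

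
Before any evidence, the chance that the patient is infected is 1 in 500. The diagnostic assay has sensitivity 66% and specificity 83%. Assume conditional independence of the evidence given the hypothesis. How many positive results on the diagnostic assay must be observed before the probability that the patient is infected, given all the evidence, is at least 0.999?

10

Prior odds: 0.002 ÷ 0.998 = 1/499.
False-positive rate = 1 − 0.83 = 0.17; likelihood ratio of a positive = 0.66/0.17 = 66/17.
Target odds: 0.999 ÷ 0.001 = 999.
Need (1/499) × (66/17)ⁿ ≥ 999, i.e. (66/17)ⁿ ≥ 498501.
(66/17)⁹ ≈200380 falls short of 498501 but (66/17)¹⁰ ≈777947 reaches it, so n = 10.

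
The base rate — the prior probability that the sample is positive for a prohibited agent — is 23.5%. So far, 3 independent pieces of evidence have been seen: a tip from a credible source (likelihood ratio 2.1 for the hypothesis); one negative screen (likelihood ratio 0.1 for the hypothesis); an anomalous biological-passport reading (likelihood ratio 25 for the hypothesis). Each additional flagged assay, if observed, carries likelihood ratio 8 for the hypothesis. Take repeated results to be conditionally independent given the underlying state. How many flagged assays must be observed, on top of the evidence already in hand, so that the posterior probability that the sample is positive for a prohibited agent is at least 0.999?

Prior odds = 0.235/0.765 = 47/153.
Combined Bayes factor of the evidence already in hand = 2.1 × 0.1 × 25 = 5.25.
Odds after that evidence = (47/153) × 5.25 = 329/204.
Target odds = 0.999/0.001 = 999.
Need 8ⁿ ≥ 999 ÷ (329/204) = 203796/329.
8³ = 512 falls short of 203796/329 but 8⁴ = 4096 reaches it, so n = 4.

4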